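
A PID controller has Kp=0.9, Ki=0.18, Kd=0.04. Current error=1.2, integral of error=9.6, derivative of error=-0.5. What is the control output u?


u = Kp*e + Ki*int(e) + Kd*de/dt
= 0.9*1.2 + 0.18*9.6 + 0.04*(-0.5)
= 1.08 + 1.728 + -0.02
= 2.788


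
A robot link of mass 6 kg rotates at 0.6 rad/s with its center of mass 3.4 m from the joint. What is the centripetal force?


F = m * omega^2 * r
= 6 * 0.6^2 * 3.4
= 6 * 0.36 * 3.4
= 7.344 N


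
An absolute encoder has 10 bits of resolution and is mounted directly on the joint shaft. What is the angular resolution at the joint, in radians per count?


counts = 2^10 = 1024
resolution = 2*pi / 1024
= 0.0061 rad/count


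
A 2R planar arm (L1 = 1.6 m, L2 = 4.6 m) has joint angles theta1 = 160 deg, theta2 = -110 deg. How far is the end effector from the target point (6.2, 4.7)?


End effector via forward kinematics:
x = L1*cos(t1) + L2*cos(t1+t2) = 1.4533
y = L1*sin(t1) + L2*sin(t1+t2) = 4.071
Distance to target:
d = sqrt((6.2 - 1.4533)^2 + (4.7 - 4.071)^2)
= sqrt(22.531 + 0.3956)
= 4.7882 m


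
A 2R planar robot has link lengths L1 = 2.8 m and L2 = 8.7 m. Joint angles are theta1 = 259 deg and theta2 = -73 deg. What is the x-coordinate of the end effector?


Convert angles to radians: theta1 = 4.5204, theta2 = -1.2741
x = L1*cos(theta1) + L2*cos(theta1+theta2)
x = -0.5343 + -8.6523
x = -9.1866


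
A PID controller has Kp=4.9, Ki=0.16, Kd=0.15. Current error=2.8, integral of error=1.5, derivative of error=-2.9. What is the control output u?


u = Kp*e + Ki*int(e) + Kd*de/dt
= 4.9*2.8 + 0.16*1.5 + 0.15*(-2.9)
= 13.72 + 0.24 + -0.435
= 13.525


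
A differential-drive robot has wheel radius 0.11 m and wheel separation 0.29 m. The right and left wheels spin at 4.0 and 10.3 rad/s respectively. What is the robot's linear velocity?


vR = r*wR = 0.11*4.0 = 0.44 m/s
vL = r*wL = 0.11*10.3 = 1.133 m/s
v = (vR+vL)/2 = 0.7865 m/s
omega = (vR-vL)/L = -2.3897 rad/s
linear velocity = 0.7865 m/s


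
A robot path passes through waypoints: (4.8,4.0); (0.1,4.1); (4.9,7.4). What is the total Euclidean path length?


Segment lengths:
  seg1 = sqrt((-4.7)^2 + (0.1)^2) = 4.7011
  seg2 = sqrt((4.8)^2 + (3.3)^2) = 5.8249
Total = 10.526


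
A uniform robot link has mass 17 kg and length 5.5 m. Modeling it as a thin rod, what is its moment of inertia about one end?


I = (1/3) * m * L^2
= (1/3) * 17 * 5.5^2
= 0.333333 * 17 * 30.25
= 171.4167 kg*m^2


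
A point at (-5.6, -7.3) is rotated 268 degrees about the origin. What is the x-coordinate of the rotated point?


x' = x*cos(theta) - y*sin(theta)
cos(268 deg) = -0.0349, sin(268 deg) = -0.9994
x' = -5.6 * -0.0349 - -7.3 * -0.9994
= 0.1954 - 7.2956
= -7.1001


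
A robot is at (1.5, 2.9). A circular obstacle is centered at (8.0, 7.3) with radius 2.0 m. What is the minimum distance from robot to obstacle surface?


center_dist = sqrt((1.5-8.0)^2 + (2.9-7.3)^2)
= sqrt(42.25 + 19.36)
= 7.8492
min_dist = center_dist - radius = 7.8492 - 2.0 = 5.8492 m


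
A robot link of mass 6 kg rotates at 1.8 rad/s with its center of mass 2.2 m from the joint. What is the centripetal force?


F = m * omega^2 * r
= 6 * 1.8^2 * 2.2
= 6 * 3.24 * 2.2
= 42.768 N


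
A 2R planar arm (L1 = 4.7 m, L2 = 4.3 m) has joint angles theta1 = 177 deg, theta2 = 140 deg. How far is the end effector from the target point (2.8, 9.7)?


End effector via forward kinematics:
x = L1*cos(t1) + L2*cos(t1+t2) = -1.5487
y = L1*sin(t1) + L2*sin(t1+t2) = -2.6866
Distance to target:
d = sqrt((2.8 - -1.5487)^2 + (9.7 - -2.6866)^2)
= sqrt(18.9115 + 153.4282)
= 13.1278 m


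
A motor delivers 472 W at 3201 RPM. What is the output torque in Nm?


omega = 3201 * 2*pi/60 = 335.2079 rad/s
tau = P / omega = 472 / 335.2079
= 1.4081 Nm


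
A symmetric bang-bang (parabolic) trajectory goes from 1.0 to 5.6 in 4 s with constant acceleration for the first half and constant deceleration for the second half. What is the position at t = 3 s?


Symmetric rest-to-rest: each phase covers (pf-p0)/2 in time T/2. 0.5*a*(T/2)^2 = (pf-p0)/2 => a = 4*(pf-p0)/T^2
a = 4*(5.6-1.0)/4^2 = 1.15
t = 3 is in the deceleration phase (t > T/2).
p = pf - 0.5*a*(T-t)^2 = 5.6 - 0.5*1.15*1^2
= 5.025


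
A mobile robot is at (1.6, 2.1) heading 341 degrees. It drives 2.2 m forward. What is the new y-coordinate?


y_new = y0 + d*sin(theta)
= 2.1 + 2.2*sin(341)
= 2.1 + -0.7162
= 1.3838


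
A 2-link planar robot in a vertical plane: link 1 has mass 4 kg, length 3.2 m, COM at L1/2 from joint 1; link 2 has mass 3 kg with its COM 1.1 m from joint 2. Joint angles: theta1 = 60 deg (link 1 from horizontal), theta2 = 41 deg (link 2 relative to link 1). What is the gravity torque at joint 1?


Horizontal distance from joint 1 to link-1 COM:
  x_c1 = (L1/2)*cos(t1) = 1.6 * 0.5 = 0.8 m
Horizontal distance from joint 1 to link-2 COM:
  x_c2 = L1*cos(t1) + Lc2*cos(t1+t2)
       = 3.2*0.5 + 1.1*-0.1908 = 1.3901 m
tau1 = m1*g*x_c1 + m2*g*x_c2
     = 4*9.81*0.8 + 3*9.81*1.3901
     = 31.392 + 40.9109
     = 72.3029 Nm


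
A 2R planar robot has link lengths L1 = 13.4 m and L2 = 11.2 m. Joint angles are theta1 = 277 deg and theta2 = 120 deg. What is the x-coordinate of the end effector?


Convert angles to radians: theta1 = 4.8346, theta2 = 2.0944
x = L1*cos(theta1) + L2*cos(theta1+theta2)
x = 1.633 + 8.9447
x = 10.5778


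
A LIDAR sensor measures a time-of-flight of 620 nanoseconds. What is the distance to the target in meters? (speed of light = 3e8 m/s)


tof = 620 ns = 6.2e-07 s
dist = c * tof / 2
= 3e8 * 6.2e-07 / 2
= 93.0 m


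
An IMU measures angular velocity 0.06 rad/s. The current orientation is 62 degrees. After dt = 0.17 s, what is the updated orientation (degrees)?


delta_theta = w * dt = 0.06 * 0.17 = 0.0102 rad
= 0.5844 deg
theta_new = 62 + 0.5844 = 62.5844 deg


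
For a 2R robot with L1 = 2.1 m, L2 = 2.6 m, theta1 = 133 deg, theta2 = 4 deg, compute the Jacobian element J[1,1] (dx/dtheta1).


J[1,1] = -L1*sin(t1) - L2*sin(t1+t2)
= -2.1*sin(133) - 2.6*sin(137)
= -3.309


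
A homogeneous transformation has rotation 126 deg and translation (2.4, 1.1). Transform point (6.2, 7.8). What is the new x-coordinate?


x' = cos(theta)*px - sin(theta)*py + tx
= -0.5878*6.2 - 0.809*7.8 + 2.4
= -7.5546


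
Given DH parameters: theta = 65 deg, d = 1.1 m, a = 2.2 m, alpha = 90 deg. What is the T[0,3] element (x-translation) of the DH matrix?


T[0,3] = a * cos(theta)
= 2.2 * cos(65 deg)
= 2.2 * 0.4226
= 0.9298


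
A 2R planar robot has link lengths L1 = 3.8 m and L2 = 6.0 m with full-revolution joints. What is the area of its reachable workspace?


r_max = L1 + L2 = 9.8 m
r_min = |L1 - L2| = 2.2 m
Area = pi*(r_max^2 - r_min^2)
= pi*(96.04 - 4.84)
= pi * 91.2
= 286.5133 m^2


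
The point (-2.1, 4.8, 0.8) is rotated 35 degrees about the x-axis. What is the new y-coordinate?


Rotation about x-axis: y' = y*cos(theta) - z*sin(theta)
= 4.8 * 0.8192 - 0.8 * 0.5736
= 3.4731


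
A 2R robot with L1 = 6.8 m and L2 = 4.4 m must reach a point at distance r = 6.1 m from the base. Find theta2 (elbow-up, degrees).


cos(theta2) = (r^2 - L1^2 - L2^2) / (2*L1*L2)
cos(theta2) = (37.21 - 46.24 - 19.36) / 59.84
cos(theta2) = -0.474432
theta2 = 118.3224 degrees


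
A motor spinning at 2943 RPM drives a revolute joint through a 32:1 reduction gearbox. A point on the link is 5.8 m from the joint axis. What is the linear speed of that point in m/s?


omega_motor = 2943 * 2*pi/60 = 308.1902 rad/s
omega_joint = omega_motor / 32 = 9.6309 rad/s
v = omega_joint * r = 9.6309 * 5.8
= 55.8595 m/s


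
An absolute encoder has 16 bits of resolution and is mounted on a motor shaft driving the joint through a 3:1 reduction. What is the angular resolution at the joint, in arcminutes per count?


counts = 2^16 = 65536
effective counts at joint = 65536 * 3 = 196608
resolution = 360*60 / 196608
= 0.1099 arcmin/count


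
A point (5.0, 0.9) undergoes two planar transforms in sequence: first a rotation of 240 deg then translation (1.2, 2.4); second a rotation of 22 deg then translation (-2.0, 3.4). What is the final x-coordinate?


After transform 1:
x1 = cos(240)*5.0 - sin(240)*0.9 + 1.2 = -0.5206
y1 = sin(240)*5.0 + cos(240)*0.9 + 2.4 = -2.3801
After transform 2:
x2 = cos(22)*-0.5206 - sin(22)*-2.3801 + -2.0
= -1.5911


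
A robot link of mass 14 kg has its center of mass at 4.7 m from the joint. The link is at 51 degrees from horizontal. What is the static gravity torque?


tau = m*g*L*cos(angle)
= 14 * 9.81 * 4.7 * cos(51 deg)
= 14 * 9.81 * 4.7 * 0.6293
= 406.2251 Nm


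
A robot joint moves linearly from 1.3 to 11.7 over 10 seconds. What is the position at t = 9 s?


s = t/T = 9/10 = 0.9
p(t) = p0 + (pf-p0)*s
= 1.3 + (11.7 - 1.3) * 0.9
= 10.66


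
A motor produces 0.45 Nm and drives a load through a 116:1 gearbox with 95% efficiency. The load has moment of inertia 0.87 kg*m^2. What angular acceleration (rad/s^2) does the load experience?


tau_out = tau_motor * N * eta
= 0.45 * 116 * 0.95 = 49.59 Nm
alpha = tau_out / I = 49.59 / 0.87
= 57.0 rad/s^2


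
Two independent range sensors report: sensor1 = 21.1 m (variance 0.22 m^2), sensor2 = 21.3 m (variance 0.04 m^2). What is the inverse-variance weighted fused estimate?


w1 = (1/var1) / (1/var1 + 1/var2)
   = 4.5455 / (4.5455 + 25.0) = 0.1538
w2 = 1 - w1 = 0.8462
fused = w1*s1 + w2*s2 = 3.2462 + 18.0231
= 21.2692 m


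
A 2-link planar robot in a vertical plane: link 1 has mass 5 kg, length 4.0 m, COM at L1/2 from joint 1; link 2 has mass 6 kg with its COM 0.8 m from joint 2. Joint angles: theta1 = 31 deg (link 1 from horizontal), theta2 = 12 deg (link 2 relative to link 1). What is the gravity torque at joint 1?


Horizontal distance from joint 1 to link-1 COM:
  x_c1 = (L1/2)*cos(t1) = 2.0 * 0.8572 = 1.7143 m
Horizontal distance from joint 1 to link-2 COM:
  x_c2 = L1*cos(t1) + Lc2*cos(t1+t2)
       = 4.0*0.8572 + 0.8*0.7314 = 4.0138 m
tau1 = m1*g*x_c1 + m2*g*x_c2
     = 5*9.81*1.7143 + 6*9.81*4.0138
     = 84.0881 + 236.2495
     = 320.3376 Nm


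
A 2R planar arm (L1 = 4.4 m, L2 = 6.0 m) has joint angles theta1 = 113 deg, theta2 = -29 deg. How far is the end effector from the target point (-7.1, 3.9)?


End effector via forward kinematics:
x = L1*cos(t1) + L2*cos(t1+t2) = -1.092
y = L1*sin(t1) + L2*sin(t1+t2) = 10.0174
Distance to target:
d = sqrt((-7.1 - -1.092)^2 + (3.9 - 10.0174)^2)
= sqrt(36.0955 + 37.422)
= 8.5742 m


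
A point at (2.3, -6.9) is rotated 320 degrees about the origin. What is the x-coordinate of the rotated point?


x' = x*cos(theta) - y*sin(theta)
cos(320 deg) = 0.766, sin(320 deg) = -0.6428
x' = 2.3 * 0.766 - -6.9 * -0.6428
= 1.7619 - 4.4352
= -2.6733


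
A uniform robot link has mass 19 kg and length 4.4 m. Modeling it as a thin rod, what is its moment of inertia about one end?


I = (1/3) * m * L^2
= (1/3) * 19 * 4.4^2
= 0.333333 * 19 * 19.36
= 122.6133 kg*m^2


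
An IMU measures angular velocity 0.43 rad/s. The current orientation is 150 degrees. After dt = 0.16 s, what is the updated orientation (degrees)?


delta_theta = w * dt = 0.43 * 0.16 = 0.0688 rad
= 3.9419 deg
theta_new = 150 + 3.9419 = 153.9419 deg


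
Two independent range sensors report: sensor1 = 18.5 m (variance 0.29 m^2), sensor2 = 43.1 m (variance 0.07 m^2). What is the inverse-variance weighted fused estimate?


w1 = (1/var1) / (1/var1 + 1/var2)
   = 3.4483 / (3.4483 + 14.2857) = 0.1944
w2 = 1 - w1 = 0.8056
fused = w1*s1 + w2*s2 = 3.5972 + 34.7194
= 38.3167 m


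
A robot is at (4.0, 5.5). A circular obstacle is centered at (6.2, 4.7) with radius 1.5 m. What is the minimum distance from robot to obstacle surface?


center_dist = sqrt((4.0-6.2)^2 + (5.5-4.7)^2)
= sqrt(4.84 + 0.64)
= 2.3409
min_dist = center_dist - radius = 2.3409 - 1.5 = 0.8409 m


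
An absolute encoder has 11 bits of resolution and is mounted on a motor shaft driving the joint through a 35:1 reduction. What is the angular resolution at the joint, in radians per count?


counts = 2^11 = 2048
effective counts at joint = 2048 * 35 = 71680
resolution = 2*pi / 71680
= 8.7656e-05 rad/count


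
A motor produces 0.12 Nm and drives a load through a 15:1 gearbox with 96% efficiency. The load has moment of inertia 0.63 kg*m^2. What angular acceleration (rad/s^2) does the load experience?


tau_out = tau_motor * N * eta
= 0.12 * 15 * 0.96 = 1.728 Nm
alpha = tau_out / I = 1.728 / 0.63
= 2.7429 rad/s^2


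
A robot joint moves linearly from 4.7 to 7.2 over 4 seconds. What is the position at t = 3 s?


s = t/T = 3/4 = 0.75
p(t) = p0 + (pf-p0)*s
= 4.7 + (7.2 - 4.7) * 0.75
= 6.575


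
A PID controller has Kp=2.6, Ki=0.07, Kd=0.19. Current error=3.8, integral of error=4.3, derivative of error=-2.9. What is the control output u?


u = Kp*e + Ki*int(e) + Kd*de/dt
= 2.6*3.8 + 0.07*4.3 + 0.19*(-2.9)
= 9.88 + 0.301 + -0.551
= 9.63


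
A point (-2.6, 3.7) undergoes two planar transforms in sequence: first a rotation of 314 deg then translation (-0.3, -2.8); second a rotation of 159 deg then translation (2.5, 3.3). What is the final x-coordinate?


After transform 1:
x1 = cos(314)*-2.6 - sin(314)*3.7 + -0.3 = 0.5554
y1 = sin(314)*-2.6 + cos(314)*3.7 + -2.8 = 1.6405
After transform 2:
x2 = cos(159)*0.5554 - sin(159)*1.6405 + 2.5
= 1.3935


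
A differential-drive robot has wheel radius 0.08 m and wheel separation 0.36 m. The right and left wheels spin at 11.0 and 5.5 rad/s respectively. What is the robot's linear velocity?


vR = r*wR = 0.08*11.0 = 0.88 m/s
vL = r*wL = 0.08*5.5 = 0.44 m/s
v = (vR+vL)/2 = 0.66 m/s
omega = (vR-vL)/L = 1.2222 rad/s
linear velocity = 0.66 m/s


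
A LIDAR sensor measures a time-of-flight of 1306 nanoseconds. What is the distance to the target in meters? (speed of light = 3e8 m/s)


tof = 1306 ns = 1.306e-06 s
dist = c * tof / 2
= 3e8 * 1.306e-06 / 2
= 195.9 m


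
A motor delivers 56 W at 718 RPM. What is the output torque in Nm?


omega = 718 * 2*pi/60 = 75.1888 rad/s
tau = P / omega = 56 / 75.1888
= 0.7448 Nm


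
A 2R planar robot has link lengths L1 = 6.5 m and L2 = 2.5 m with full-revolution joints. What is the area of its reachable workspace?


r_max = L1 + L2 = 9.0 m
r_min = |L1 - L2| = 4.0 m
Area = pi*(r_max^2 - r_min^2)
= pi*(81.0 - 16.0)
= pi * 65.0
= 204.2035 m^2


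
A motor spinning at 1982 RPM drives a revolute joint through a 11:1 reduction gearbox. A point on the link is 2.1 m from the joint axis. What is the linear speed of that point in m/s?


omega_motor = 1982 * 2*pi/60 = 207.5546 rad/s
omega_joint = omega_motor / 11 = 18.8686 rad/s
v = omega_joint * r = 18.8686 * 2.1
= 39.6241 m/s


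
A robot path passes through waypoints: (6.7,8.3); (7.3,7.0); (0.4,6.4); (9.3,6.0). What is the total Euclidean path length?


Segment lengths:
  seg1 = sqrt((0.6)^2 + (-1.3)^2) = 1.4318
  seg2 = sqrt((-6.9)^2 + (-0.6)^2) = 6.926
  seg3 = sqrt((8.9)^2 + (-0.4)^2) = 8.909
Total = 17.2668


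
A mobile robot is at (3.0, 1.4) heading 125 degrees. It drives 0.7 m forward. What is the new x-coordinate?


x_new = x0 + d*cos(theta)
= 3.0 + 0.7*cos(125)
= 3.0 + -0.4015
= 2.5985


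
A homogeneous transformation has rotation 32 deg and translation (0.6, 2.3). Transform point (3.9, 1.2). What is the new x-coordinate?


x' = cos(theta)*px - sin(theta)*py + tx
= 0.848*3.9 - 0.5299*1.2 + 0.6
= 3.2715


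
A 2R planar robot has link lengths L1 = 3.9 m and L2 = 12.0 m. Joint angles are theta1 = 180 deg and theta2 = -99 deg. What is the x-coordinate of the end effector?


Convert angles to radians: theta1 = 3.1416, theta2 = -1.7279
x = L1*cos(theta1) + L2*cos(theta1+theta2)
x = -3.9 + 1.8772
x = -2.0228


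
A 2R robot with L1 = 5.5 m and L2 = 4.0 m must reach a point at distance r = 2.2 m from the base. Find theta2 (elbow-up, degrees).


cos(theta2) = (r^2 - L1^2 - L2^2) / (2*L1*L2)
cos(theta2) = (4.84 - 30.25 - 16.0) / 44.0
cos(theta2) = -0.941136
theta2 = 160.2433 degrees


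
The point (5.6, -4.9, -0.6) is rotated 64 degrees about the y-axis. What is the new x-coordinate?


Rotation about y-axis: x' = x*cos(theta) + z*sin(theta)
= 5.6 * 0.4384 + -0.6 * 0.8988
= 1.9156


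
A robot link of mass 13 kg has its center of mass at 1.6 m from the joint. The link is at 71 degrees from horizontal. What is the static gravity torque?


tau = m*g*L*cos(angle)
= 13 * 9.81 * 1.6 * cos(71 deg)
= 13 * 9.81 * 1.6 * 0.3256
= 66.4315 Nm


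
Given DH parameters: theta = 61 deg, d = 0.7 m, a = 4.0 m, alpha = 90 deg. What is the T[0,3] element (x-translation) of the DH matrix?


T[0,3] = a * cos(theta)
= 4.0 * cos(61 deg)
= 4.0 * 0.4848
= 1.9392


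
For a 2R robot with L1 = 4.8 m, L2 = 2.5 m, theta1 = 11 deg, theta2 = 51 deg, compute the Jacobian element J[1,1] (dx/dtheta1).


J[1,1] = -L1*sin(t1) - L2*sin(t1+t2)
= -4.8*sin(11) - 2.5*sin(62)
= -3.1233


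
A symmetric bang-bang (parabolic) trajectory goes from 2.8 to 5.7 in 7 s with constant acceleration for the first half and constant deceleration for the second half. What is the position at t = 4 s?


Symmetric rest-to-rest: each phase covers (pf-p0)/2 in time T/2. 0.5*a*(T/2)^2 = (pf-p0)/2 => a = 4*(pf-p0)/T^2
a = 4*(5.7-2.8)/7^2 = 0.2367
t = 4 is in the deceleration phase (t > T/2).
p = pf - 0.5*a*(T-t)^2 = 5.7 - 0.5*0.2367*3^2
= 4.6347


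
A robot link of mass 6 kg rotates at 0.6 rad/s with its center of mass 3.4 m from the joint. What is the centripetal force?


F = m * omega^2 * r
= 6 * 0.6^2 * 3.4
= 6 * 0.36 * 3.4
= 7.344 N


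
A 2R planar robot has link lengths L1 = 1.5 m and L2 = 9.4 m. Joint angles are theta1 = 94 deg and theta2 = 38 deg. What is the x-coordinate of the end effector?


Convert angles to radians: theta1 = 1.6406, theta2 = 0.6632
x = L1*cos(theta1) + L2*cos(theta1+theta2)
x = -0.1046 + -6.2898
x = -6.3945


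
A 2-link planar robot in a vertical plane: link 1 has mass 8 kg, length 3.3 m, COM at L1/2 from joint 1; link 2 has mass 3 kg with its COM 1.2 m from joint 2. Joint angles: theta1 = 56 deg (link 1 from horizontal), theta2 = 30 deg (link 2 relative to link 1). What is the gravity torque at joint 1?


Horizontal distance from joint 1 to link-1 COM:
  x_c1 = (L1/2)*cos(t1) = 1.65 * 0.5592 = 0.9227 m
Horizontal distance from joint 1 to link-2 COM:
  x_c2 = L1*cos(t1) + Lc2*cos(t1+t2)
       = 3.3*0.5592 + 1.2*0.0698 = 1.929 m
tau1 = m1*g*x_c1 + m2*g*x_c2
     = 8*9.81*0.9227 + 3*9.81*1.929
     = 72.411 + 56.7718
     = 129.1828 Nm


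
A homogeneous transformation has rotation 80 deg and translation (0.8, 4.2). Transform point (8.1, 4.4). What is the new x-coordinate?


x' = cos(theta)*px - sin(theta)*py + tx
= 0.1736*8.1 - 0.9848*4.4 + 0.8
= -2.1266


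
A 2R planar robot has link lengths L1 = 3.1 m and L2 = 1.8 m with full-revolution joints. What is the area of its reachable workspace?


r_max = L1 + L2 = 4.9 m
r_min = |L1 - L2| = 1.3 m
Area = pi*(r_max^2 - r_min^2)
= pi*(24.01 - 1.69)
= pi * 22.32
= 70.1203 m^2


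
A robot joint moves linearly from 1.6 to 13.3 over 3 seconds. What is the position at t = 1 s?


s = t/T = 1/3 = 0.3333
p(t) = p0 + (pf-p0)*s
= 1.6 + (13.3 - 1.6) * 0.3333
= 5.5


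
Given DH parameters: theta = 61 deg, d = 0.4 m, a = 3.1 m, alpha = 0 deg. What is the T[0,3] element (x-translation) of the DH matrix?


T[0,3] = a * cos(theta)
= 3.1 * cos(61 deg)
= 3.1 * 0.4848
= 1.5029


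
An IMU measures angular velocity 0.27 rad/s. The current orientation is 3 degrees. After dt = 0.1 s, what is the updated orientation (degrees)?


delta_theta = w * dt = 0.27 * 0.1 = 0.027 rad
= 1.547 deg
theta_new = 3 + 1.547 = 4.547 deg


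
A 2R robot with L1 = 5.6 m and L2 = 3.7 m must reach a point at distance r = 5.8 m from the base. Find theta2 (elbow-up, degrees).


cos(theta2) = (r^2 - L1^2 - L2^2) / (2*L1*L2)
cos(theta2) = (33.64 - 31.36 - 13.69) / 41.44
cos(theta2) = -0.275338
theta2 = 105.9821 degrees


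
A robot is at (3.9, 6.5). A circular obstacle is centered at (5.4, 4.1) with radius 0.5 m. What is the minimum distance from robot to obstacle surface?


center_dist = sqrt((3.9-5.4)^2 + (6.5-4.1)^2)
= sqrt(2.25 + 5.76)
= 2.8302
min_dist = center_dist - radius = 2.8302 - 0.5 = 2.3302 m


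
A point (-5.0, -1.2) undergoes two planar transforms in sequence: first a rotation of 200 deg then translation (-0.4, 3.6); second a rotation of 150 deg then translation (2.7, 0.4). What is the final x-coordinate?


After transform 1:
x1 = cos(200)*-5.0 - sin(200)*-1.2 + -0.4 = 3.888
y1 = sin(200)*-5.0 + cos(200)*-1.2 + 3.6 = 6.4377
After transform 2:
x2 = cos(150)*3.888 - sin(150)*6.4377 + 2.7
= -3.886


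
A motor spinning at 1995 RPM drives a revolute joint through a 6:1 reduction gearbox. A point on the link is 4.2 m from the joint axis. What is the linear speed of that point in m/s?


omega_motor = 1995 * 2*pi/60 = 208.9159 rad/s
omega_joint = omega_motor / 6 = 34.8193 rad/s
v = omega_joint * r = 34.8193 * 4.2
= 146.2411 m/s


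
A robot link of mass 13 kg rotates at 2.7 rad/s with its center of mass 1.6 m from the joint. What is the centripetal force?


F = m * omega^2 * r
= 13 * 2.7^2 * 1.6
= 13 * 7.29 * 1.6
= 151.632 N


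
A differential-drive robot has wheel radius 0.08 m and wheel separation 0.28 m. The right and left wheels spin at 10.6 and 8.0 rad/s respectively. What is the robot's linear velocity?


vR = r*wR = 0.08*10.6 = 0.848 m/s
vL = r*wL = 0.08*8.0 = 0.64 m/s
v = (vR+vL)/2 = 0.744 m/s
omega = (vR-vL)/L = 0.7429 rad/s
linear velocity = 0.744 m/s


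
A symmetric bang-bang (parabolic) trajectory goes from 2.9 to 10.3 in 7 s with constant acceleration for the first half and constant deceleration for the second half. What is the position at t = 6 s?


Symmetric rest-to-rest: each phase covers (pf-p0)/2 in time T/2. 0.5*a*(T/2)^2 = (pf-p0)/2 => a = 4*(pf-p0)/T^2
a = 4*(10.3-2.9)/7^2 = 0.6041
t = 6 is in the deceleration phase (t > T/2).
p = pf - 0.5*a*(T-t)^2 = 10.3 - 0.5*0.6041*1^2
= 9.998


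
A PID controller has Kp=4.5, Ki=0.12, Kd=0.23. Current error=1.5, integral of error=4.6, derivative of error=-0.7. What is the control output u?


u = Kp*e + Ki*int(e) + Kd*de/dt
= 4.5*1.5 + 0.12*4.6 + 0.23*(-0.7)
= 6.75 + 0.552 + -0.161
= 7.141


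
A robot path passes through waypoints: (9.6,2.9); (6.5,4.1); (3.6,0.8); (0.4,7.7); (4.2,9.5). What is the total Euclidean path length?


Segment lengths:
  seg1 = sqrt((-3.1)^2 + (1.2)^2) = 3.3242
  seg2 = sqrt((-2.9)^2 + (-3.3)^2) = 4.3932
  seg3 = sqrt((-3.2)^2 + (6.9)^2) = 7.6059
  seg4 = sqrt((3.8)^2 + (1.8)^2) = 4.2048
Total = 19.528


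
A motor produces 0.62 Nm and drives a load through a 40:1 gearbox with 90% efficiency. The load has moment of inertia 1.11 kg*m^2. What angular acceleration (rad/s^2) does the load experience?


tau_out = tau_motor * N * eta
= 0.62 * 40 * 0.9 = 22.32 Nm
alpha = tau_out / I = 22.32 / 1.11
= 20.1081 rad/s^2


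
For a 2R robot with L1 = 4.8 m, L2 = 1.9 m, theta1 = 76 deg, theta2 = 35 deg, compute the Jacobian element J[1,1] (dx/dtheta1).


J[1,1] = -L1*sin(t1) - L2*sin(t1+t2)
= -4.8*sin(76) - 1.9*sin(111)
= -6.4312


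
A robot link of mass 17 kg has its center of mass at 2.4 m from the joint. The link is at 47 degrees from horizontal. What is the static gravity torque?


tau = m*g*L*cos(angle)
= 17 * 9.81 * 2.4 * cos(47 deg)
= 17 * 9.81 * 2.4 * 0.682
= 272.9685 Nm


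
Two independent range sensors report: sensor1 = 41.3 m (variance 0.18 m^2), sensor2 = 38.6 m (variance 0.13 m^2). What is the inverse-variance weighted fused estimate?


w1 = (1/var1) / (1/var1 + 1/var2)
   = 5.5556 / (5.5556 + 7.6923) = 0.4194
w2 = 1 - w1 = 0.5806
fused = w1*s1 + w2*s2 = 17.3194 + 22.4129
= 39.7323 m


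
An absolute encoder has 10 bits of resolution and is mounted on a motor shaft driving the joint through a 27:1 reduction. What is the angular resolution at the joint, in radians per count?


counts = 2^10 = 1024
effective counts at joint = 1024 * 27 = 27648
resolution = 2*pi / 27648
= 2.2726e-04 rad/count


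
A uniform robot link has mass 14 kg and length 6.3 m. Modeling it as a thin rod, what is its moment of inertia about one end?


I = (1/3) * m * L^2
= (1/3) * 14 * 6.3^2
= 0.333333 * 14 * 39.69
= 185.22 kg*m^2


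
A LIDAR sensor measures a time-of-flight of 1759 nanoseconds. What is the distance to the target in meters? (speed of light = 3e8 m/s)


tof = 1759 ns = 1.759e-06 s
dist = c * tof / 2
= 3e8 * 1.759e-06 / 2
= 263.85 m


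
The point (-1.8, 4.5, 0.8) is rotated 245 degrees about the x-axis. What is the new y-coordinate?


Rotation about x-axis: y' = y*cos(theta) - z*sin(theta)
= 4.5 * -0.4226 - 0.8 * -0.9063
= -1.1767


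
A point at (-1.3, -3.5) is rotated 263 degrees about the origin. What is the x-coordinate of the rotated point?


x' = x*cos(theta) - y*sin(theta)
cos(263 deg) = -0.1219, sin(263 deg) = -0.9925
x' = -1.3 * -0.1219 - -3.5 * -0.9925
= 0.1584 - 3.4739
= -3.3155


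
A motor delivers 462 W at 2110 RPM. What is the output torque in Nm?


omega = 2110 * 2*pi/60 = 220.9587 rad/s
tau = P / omega = 462 / 220.9587
= 2.0909 Nm


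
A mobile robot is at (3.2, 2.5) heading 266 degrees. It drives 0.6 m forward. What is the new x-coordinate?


x_new = x0 + d*cos(theta)
= 3.2 + 0.6*cos(266)
= 3.2 + -0.0419
= 3.1581


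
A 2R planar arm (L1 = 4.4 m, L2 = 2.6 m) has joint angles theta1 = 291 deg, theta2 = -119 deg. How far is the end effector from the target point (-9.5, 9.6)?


End effector via forward kinematics:
x = L1*cos(t1) + L2*cos(t1+t2) = -0.9979
y = L1*sin(t1) + L2*sin(t1+t2) = -3.7459
Distance to target:
d = sqrt((-9.5 - -0.9979)^2 + (9.6 - -3.7459)^2)
= sqrt(72.2861 + 178.1131)
= 15.824 m


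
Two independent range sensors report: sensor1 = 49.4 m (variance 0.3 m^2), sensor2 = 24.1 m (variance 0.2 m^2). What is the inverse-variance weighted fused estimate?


w1 = (1/var1) / (1/var1 + 1/var2)
   = 3.3333 / (3.3333 + 5.0) = 0.4
w2 = 1 - w1 = 0.6
fused = w1*s1 + w2*s2 = 19.76 + 14.46
= 34.22 m


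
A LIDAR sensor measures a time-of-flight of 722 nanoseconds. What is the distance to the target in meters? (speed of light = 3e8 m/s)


tof = 722 ns = 7.22e-07 s
dist = c * tof / 2
= 3e8 * 7.22e-07 / 2
= 108.3 m


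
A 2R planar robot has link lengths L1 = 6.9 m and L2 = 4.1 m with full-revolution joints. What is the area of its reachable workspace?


r_max = L1 + L2 = 11.0 m
r_min = |L1 - L2| = 2.8 m
Area = pi*(r_max^2 - r_min^2)
= pi*(121.0 - 7.84)
= pi * 113.16
= 355.5026 m^2


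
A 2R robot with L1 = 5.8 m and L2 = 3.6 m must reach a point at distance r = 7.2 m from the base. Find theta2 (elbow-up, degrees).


cos(theta2) = (r^2 - L1^2 - L2^2) / (2*L1*L2)
cos(theta2) = (51.84 - 33.64 - 12.96) / 41.76
cos(theta2) = 0.125479
theta2 = 82.7916 degrees


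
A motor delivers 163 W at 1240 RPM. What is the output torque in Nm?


omega = 1240 * 2*pi/60 = 129.8525 rad/s
tau = P / omega = 163 / 129.8525
= 1.2553 Nm


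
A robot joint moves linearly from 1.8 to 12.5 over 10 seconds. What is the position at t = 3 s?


s = t/T = 3/10 = 0.3
p(t) = p0 + (pf-p0)*s
= 1.8 + (12.5 - 1.8) * 0.3
= 5.01


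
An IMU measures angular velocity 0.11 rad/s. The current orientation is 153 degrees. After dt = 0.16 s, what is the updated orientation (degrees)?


delta_theta = w * dt = 0.11 * 0.16 = 0.0176 rad
= 1.0084 deg
theta_new = 153 + 1.0084 = 154.0084 deg


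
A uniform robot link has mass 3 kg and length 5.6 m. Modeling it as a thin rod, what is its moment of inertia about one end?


I = (1/3) * m * L^2
= (1/3) * 3 * 5.6^2
= 0.333333 * 3 * 31.36
= 31.36 kg*m^2


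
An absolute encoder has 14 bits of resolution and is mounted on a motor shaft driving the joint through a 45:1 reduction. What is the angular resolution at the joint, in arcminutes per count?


counts = 2^14 = 16384
effective counts at joint = 16384 * 45 = 737280
resolution = 360*60 / 737280
= 0.0293 arcmin/count


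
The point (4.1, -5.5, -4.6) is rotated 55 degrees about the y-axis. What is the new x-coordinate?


Rotation about y-axis: x' = x*cos(theta) + z*sin(theta)
= 4.1 * 0.5736 + -4.6 * 0.8192
= -1.4164


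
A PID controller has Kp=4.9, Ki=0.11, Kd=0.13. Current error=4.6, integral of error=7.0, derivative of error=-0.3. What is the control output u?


u = Kp*e + Ki*int(e) + Kd*de/dt
= 4.9*4.6 + 0.11*7.0 + 0.13*(-0.3)
= 22.54 + 0.77 + -0.039
= 23.271


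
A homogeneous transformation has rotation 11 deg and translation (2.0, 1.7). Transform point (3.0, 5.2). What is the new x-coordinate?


x' = cos(theta)*px - sin(theta)*py + tx
= 0.9816*3.0 - 0.1908*5.2 + 2.0
= 3.9527


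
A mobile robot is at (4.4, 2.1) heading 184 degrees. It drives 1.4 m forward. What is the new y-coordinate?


y_new = y0 + d*sin(theta)
= 2.1 + 1.4*sin(184)
= 2.1 + -0.0977
= 2.0023


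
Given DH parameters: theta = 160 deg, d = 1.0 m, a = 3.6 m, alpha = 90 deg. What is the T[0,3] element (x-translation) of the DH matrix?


T[0,3] = a * cos(theta)
= 3.6 * cos(160 deg)
= 3.6 * -0.9397
= -3.3829


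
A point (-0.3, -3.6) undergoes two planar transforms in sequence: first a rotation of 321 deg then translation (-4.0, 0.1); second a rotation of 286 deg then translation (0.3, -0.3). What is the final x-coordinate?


After transform 1:
x1 = cos(321)*-0.3 - sin(321)*-3.6 + -4.0 = -6.4987
y1 = sin(321)*-0.3 + cos(321)*-3.6 + 0.1 = -2.5089
After transform 2:
x2 = cos(286)*-6.4987 - sin(286)*-2.5089 + 0.3
= -3.903


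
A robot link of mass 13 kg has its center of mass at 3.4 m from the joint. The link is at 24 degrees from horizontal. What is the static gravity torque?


tau = m*g*L*cos(angle)
= 13 * 9.81 * 3.4 * cos(24 deg)
= 13 * 9.81 * 3.4 * 0.9135
= 396.1151 Nm


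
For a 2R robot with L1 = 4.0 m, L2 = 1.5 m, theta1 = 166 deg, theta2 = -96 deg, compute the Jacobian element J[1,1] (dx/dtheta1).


J[1,1] = -L1*sin(t1) - L2*sin(t1+t2)
= -4.0*sin(166) - 1.5*sin(70)
= -2.3772


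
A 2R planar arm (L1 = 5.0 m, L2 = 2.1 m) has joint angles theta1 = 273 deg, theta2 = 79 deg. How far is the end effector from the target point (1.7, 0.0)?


End effector via forward kinematics:
x = L1*cos(t1) + L2*cos(t1+t2) = 2.3412
y = L1*sin(t1) + L2*sin(t1+t2) = -5.2854
Distance to target:
d = sqrt((1.7 - 2.3412)^2 + (0.0 - -5.2854)^2)
= sqrt(0.4112 + 27.9356)
= 5.3242 m


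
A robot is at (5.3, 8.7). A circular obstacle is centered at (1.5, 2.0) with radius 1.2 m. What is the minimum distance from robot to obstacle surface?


center_dist = sqrt((5.3-1.5)^2 + (8.7-2.0)^2)
= sqrt(14.44 + 44.89)
= 7.7026
min_dist = center_dist - radius = 7.7026 - 1.2 = 6.5026 m


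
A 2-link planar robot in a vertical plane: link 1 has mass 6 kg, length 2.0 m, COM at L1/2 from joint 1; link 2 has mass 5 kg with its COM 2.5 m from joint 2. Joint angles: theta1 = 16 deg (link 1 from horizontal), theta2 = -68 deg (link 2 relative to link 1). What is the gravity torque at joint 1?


Horizontal distance from joint 1 to link-1 COM:
  x_c1 = (L1/2)*cos(t1) = 1.0 * 0.9613 = 0.9613 m
Horizontal distance from joint 1 to link-2 COM:
  x_c2 = L1*cos(t1) + Lc2*cos(t1+t2)
       = 2.0*0.9613 + 2.5*0.6157 = 3.4617 m
tau1 = m1*g*x_c1 + m2*g*x_c2
     = 6*9.81*0.9613 + 5*9.81*3.4617
     = 56.5799 + 169.7953
     = 226.3751 Nm


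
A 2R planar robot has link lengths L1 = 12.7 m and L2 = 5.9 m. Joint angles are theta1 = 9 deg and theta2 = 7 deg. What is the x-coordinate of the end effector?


Convert angles to radians: theta1 = 0.1571, theta2 = 0.1222
x = L1*cos(theta1) + L2*cos(theta1+theta2)
x = 12.5436 + 5.6714
x = 18.2151


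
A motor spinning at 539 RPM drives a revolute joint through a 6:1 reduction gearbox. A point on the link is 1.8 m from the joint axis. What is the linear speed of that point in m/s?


omega_motor = 539 * 2*pi/60 = 56.4439 rad/s
omega_joint = omega_motor / 6 = 9.4073 rad/s
v = omega_joint * r = 9.4073 * 1.8
= 16.9332 m/s


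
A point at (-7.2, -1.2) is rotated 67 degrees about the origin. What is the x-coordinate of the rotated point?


x' = x*cos(theta) - y*sin(theta)
cos(67 deg) = 0.3907, sin(67 deg) = 0.9205
x' = -7.2 * 0.3907 - -1.2 * 0.9205
= -2.8133 - -1.1046
= -1.7087


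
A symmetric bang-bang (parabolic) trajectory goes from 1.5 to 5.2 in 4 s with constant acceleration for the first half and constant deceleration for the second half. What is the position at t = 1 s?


Symmetric rest-to-rest: each phase covers (pf-p0)/2 in time T/2. 0.5*a*(T/2)^2 = (pf-p0)/2 => a = 4*(pf-p0)/T^2
a = 4*(5.2-1.5)/4^2 = 0.925
t = 1 is in the acceleration phase (t <= T/2).
p = p0 + 0.5*a*t^2 = 1.5 + 0.5*0.925*1^2
= 1.9625


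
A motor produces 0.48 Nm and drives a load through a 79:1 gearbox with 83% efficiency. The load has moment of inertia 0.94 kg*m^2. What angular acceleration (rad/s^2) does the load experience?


tau_out = tau_motor * N * eta
= 0.48 * 79 * 0.83 = 31.4736 Nm
alpha = tau_out / I = 31.4736 / 0.94
= 33.4826 rad/s^2


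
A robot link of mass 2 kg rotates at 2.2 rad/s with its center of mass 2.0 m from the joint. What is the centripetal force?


F = m * omega^2 * r
= 2 * 2.2^2 * 2.0
= 2 * 4.84 * 2.0
= 19.36 N


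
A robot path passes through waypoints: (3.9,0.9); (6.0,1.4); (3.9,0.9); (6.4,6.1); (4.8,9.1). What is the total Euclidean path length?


Segment lengths:
  seg1 = sqrt((2.1)^2 + (0.5)^2) = 2.1587
  seg2 = sqrt((-2.1)^2 + (-0.5)^2) = 2.1587
  seg3 = sqrt((2.5)^2 + (5.2)^2) = 5.7697
  seg4 = sqrt((-1.6)^2 + (3.0)^2) = 3.4
Total = 13.4872


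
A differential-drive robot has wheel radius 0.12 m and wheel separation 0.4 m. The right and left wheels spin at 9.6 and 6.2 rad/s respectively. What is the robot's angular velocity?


vR = r*wR = 0.12*9.6 = 1.152 m/s
vL = r*wL = 0.12*6.2 = 0.744 m/s
v = (vR+vL)/2 = 0.948 m/s
omega = (vR-vL)/L = 1.02 rad/s
angular velocity = 1.02 rad/s


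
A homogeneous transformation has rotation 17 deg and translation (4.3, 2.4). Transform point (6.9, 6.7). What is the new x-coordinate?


x' = cos(theta)*px - sin(theta)*py + tx
= 0.9563*6.9 - 0.2924*6.7 + 4.3
= 8.9396


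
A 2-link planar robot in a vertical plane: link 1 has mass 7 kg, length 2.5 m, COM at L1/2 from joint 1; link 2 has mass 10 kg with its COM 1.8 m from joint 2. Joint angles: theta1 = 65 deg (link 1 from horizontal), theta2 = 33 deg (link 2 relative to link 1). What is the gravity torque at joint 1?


Horizontal distance from joint 1 to link-1 COM:
  x_c1 = (L1/2)*cos(t1) = 1.25 * 0.4226 = 0.5283 m
Horizontal distance from joint 1 to link-2 COM:
  x_c2 = L1*cos(t1) + Lc2*cos(t1+t2)
       = 2.5*0.4226 + 1.8*-0.1392 = 0.806 m
tau1 = m1*g*x_c1 + m2*g*x_c2
     = 7*9.81*0.5283 + 10*9.81*0.806
     = 36.2765 + 79.0719
     = 115.3484 Nm


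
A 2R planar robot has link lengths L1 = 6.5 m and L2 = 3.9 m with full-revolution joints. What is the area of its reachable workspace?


r_max = L1 + L2 = 10.4 m
r_min = |L1 - L2| = 2.6 m
Area = pi*(r_max^2 - r_min^2)
= pi*(108.16 - 6.76)
= pi * 101.4
= 318.5575 m^2


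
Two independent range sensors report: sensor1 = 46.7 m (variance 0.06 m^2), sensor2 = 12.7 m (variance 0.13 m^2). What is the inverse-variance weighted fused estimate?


w1 = (1/var1) / (1/var1 + 1/var2)
   = 16.6667 / (16.6667 + 7.6923) = 0.6842
w2 = 1 - w1 = 0.3158
fused = w1*s1 + w2*s2 = 31.9526 + 4.0105
= 35.9632 m


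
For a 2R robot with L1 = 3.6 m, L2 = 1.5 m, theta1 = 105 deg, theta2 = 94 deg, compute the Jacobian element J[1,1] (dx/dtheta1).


J[1,1] = -L1*sin(t1) - L2*sin(t1+t2)
= -3.6*sin(105) - 1.5*sin(199)
= -2.989


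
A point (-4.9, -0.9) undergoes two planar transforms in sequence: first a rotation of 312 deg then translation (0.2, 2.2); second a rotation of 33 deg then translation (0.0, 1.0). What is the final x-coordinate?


After transform 1:
x1 = cos(312)*-4.9 - sin(312)*-0.9 + 0.2 = -3.7476
y1 = sin(312)*-4.9 + cos(312)*-0.9 + 2.2 = 5.2392
After transform 2:
x2 = cos(33)*-3.7476 - sin(33)*5.2392 + 0.0
= -5.9964


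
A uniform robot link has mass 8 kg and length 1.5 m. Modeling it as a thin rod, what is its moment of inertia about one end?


I = (1/3) * m * L^2
= (1/3) * 8 * 1.5^2
= 0.333333 * 8 * 2.25
= 6.0 kg*m^2


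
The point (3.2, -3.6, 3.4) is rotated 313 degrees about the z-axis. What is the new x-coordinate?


Rotation about z-axis: x' = x*cos(theta) - y*sin(theta)
= 3.2 * 0.682 - -3.6 * -0.7314
= -0.4505


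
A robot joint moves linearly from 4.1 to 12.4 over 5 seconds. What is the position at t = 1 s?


s = t/T = 1/5 = 0.2
p(t) = p0 + (pf-p0)*s
= 4.1 + (12.4 - 4.1) * 0.2
= 5.76


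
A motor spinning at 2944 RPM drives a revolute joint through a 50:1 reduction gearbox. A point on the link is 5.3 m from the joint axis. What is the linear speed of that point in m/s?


omega_motor = 2944 * 2*pi/60 = 308.295 rad/s
omega_joint = omega_motor / 50 = 6.1659 rad/s
v = omega_joint * r = 6.1659 * 5.3
= 32.6793 m/s


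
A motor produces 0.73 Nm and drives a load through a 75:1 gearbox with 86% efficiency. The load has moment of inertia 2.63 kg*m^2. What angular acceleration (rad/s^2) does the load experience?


tau_out = tau_motor * N * eta
= 0.73 * 75 * 0.86 = 47.085 Nm
alpha = tau_out / I = 47.085 / 2.63
= 17.903 rad/s^2


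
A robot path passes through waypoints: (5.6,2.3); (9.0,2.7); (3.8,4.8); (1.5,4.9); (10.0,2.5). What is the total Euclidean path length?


Segment lengths:
  seg1 = sqrt((3.4)^2 + (0.4)^2) = 3.4234
  seg2 = sqrt((-5.2)^2 + (2.1)^2) = 5.608
  seg3 = sqrt((-2.3)^2 + (0.1)^2) = 2.3022
  seg4 = sqrt((8.5)^2 + (-2.4)^2) = 8.8323
Total = 20.166


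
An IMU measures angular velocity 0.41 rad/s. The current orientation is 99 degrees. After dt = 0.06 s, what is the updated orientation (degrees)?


delta_theta = w * dt = 0.41 * 0.06 = 0.0246 rad
= 1.4095 deg
theta_new = 99 + 1.4095 = 100.4095 deg


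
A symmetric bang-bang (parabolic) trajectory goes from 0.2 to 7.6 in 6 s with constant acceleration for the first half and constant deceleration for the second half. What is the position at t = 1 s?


Symmetric rest-to-rest: each phase covers (pf-p0)/2 in time T/2. 0.5*a*(T/2)^2 = (pf-p0)/2 => a = 4*(pf-p0)/T^2
a = 4*(7.6-0.2)/6^2 = 0.8222
t = 1 is in the acceleration phase (t <= T/2).
p = p0 + 0.5*a*t^2 = 0.2 + 0.5*0.8222*1^2
= 0.6111


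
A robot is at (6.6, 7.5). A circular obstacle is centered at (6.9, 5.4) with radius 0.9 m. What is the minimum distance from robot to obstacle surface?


center_dist = sqrt((6.6-6.9)^2 + (7.5-5.4)^2)
= sqrt(0.09 + 4.41)
= 2.1213
min_dist = center_dist - radius = 2.1213 - 0.9 = 1.2213 m


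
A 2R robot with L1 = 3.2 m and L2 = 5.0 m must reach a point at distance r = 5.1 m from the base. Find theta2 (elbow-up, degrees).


cos(theta2) = (r^2 - L1^2 - L2^2) / (2*L1*L2)
cos(theta2) = (26.01 - 10.24 - 25.0) / 32.0
cos(theta2) = -0.288438
theta2 = 106.7644 degrees


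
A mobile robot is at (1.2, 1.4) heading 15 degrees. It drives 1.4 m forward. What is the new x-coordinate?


x_new = x0 + d*cos(theta)
= 1.2 + 1.4*cos(15)
= 1.2 + 1.3523
= 2.5523


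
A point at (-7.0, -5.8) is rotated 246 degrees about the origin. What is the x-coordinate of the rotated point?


x' = x*cos(theta) - y*sin(theta)
cos(246 deg) = -0.4067, sin(246 deg) = -0.9135
x' = -7.0 * -0.4067 - -5.8 * -0.9135
= 2.8472 - 5.2986
= -2.4514


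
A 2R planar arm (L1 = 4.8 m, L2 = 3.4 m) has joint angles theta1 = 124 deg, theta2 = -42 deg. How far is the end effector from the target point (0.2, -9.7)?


End effector via forward kinematics:
x = L1*cos(t1) + L2*cos(t1+t2) = -2.2109
y = L1*sin(t1) + L2*sin(t1+t2) = 7.3463
Distance to target:
d = sqrt((0.2 - -2.2109)^2 + (-9.7 - 7.3463)^2)
= sqrt(5.8126 + 290.5761)
= 17.2159 m


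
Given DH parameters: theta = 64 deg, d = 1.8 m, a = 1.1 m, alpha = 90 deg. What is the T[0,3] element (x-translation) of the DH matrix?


T[0,3] = a * cos(theta)
= 1.1 * cos(64 deg)
= 1.1 * 0.4384
= 0.4822
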